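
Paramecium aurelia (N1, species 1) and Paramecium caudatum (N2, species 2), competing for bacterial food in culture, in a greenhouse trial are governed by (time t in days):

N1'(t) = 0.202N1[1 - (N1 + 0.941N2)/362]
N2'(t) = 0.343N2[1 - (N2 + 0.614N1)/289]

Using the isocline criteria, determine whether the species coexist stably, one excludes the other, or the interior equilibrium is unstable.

Compare the nullcline intercepts: K1/α12 = 362/0.941 = 385 > K2 = 289; K2/α21 = 289/0.614 = 471 > K1 = 362.
Since both inequalities hold, each species can invade when rare, so the interior equilibrium is stable.

stable coexistence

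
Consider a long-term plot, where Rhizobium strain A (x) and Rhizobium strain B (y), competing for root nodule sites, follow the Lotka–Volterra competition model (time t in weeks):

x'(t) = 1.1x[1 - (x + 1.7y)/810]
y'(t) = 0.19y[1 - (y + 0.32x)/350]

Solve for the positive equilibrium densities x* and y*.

x* ≈ 471, y* ≈ 199

Setting both brackets to zero gives the nullclines x + 1.7y = 810 and 0.32x + y = 350.
Substituting y = 350 - 0.32x into the first: x(1 - 1.7·0.32) = 810 - 1.7·350.
So x* = 215/0.456 = 471, and then y* = 350 - 0.32·471 = 199.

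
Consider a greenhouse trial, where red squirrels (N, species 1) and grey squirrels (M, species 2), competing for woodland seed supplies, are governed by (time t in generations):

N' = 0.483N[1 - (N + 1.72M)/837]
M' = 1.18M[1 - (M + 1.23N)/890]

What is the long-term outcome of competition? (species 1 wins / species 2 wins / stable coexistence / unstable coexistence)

Compare the nullcline intercepts: K1/α12 = 837/1.72 = 487 < K2 = 890; K2/α21 = 890/1.23 = 724 < K1 = 837.
Since both are reversed, neither can invade when rare; the interior point is a saddle.

unstable coexistence (outcome depends on initial conditions)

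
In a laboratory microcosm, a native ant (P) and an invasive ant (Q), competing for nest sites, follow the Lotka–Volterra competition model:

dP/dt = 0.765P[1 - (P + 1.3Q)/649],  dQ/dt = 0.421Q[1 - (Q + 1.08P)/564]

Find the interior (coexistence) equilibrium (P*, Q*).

P* ≈ 208, Q* ≈ 339

Setting both brackets to zero gives the nullclines P + 1.3Q = 649 and 1.08P + Q = 564.
Substituting Q = 564 - 1.08P into the first: P(1 - 1.3·1.08) = 649 - 1.3·564.
So P* = -84.2/-0.404 = 208, and then Q* = 564 - 1.08·208 = 339.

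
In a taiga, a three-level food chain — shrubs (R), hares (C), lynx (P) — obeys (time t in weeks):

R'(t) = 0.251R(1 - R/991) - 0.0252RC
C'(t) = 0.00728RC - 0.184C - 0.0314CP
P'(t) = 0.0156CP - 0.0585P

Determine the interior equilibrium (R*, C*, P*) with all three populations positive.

From dP/dt = 0: 0.0156C* = 0.0585, so C* = 3.75.
From dR/dt = 0: 0.251(1 - R*/991) = 0.0252·3.75, giving R* = 991·(1 - 0.376) = 618.
From dC/dt = 0: 0.00728·618 - 0.184 = 0.0314P*, so P* = 4.31/0.0314 = 137.

R* ≈ 618, C* ≈ 3.75, P* ≈ 137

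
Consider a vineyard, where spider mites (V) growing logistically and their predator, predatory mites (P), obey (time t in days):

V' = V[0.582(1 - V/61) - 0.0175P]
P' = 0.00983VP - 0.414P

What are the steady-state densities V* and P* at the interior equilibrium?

V* ≈ 42.1, P* ≈ 10.3

From dP/dt = 0 with P > 0: 0.00983V* = 0.414, so V* = 42.1.
Substitute into dV/dt = 0: 0.582(1 - 42.1/61) = 0.0175P*.
The bracket is 0.31, giving P* = 0.18/0.0175 = 10.3.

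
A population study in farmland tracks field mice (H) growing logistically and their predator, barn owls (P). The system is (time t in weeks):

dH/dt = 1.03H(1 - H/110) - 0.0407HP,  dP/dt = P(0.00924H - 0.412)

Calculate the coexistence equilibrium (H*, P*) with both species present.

From dP/dt = 0 with P > 0: 0.00924H* = 0.412, so H* = 44.6.
Substitute into dH/dt = 0: 1.03(1 - 44.6/110) = 0.0407P*.
The bracket is 0.595, giving P* = 0.612/0.0407 = 15.

H* ≈ 44.6, P* ≈ 15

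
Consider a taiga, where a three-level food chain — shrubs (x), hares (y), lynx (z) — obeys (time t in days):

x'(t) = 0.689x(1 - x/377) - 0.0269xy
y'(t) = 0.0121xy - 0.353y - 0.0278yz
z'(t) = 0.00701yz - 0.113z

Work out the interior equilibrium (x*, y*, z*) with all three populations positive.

From dz/dt = 0: 0.00701y* = 0.113, so y* = 16.1.
From dx/dt = 0: 0.689(1 - x*/377) = 0.0269·16.1, giving x* = 377·(1 - 0.629) = 140.
From dy/dt = 0: 0.0121·140 - 0.353 = 0.0278z*, so z* = 1.34/0.0278 = 48.1.

x* ≈ 140, y* ≈ 16.1, z* ≈ 48.1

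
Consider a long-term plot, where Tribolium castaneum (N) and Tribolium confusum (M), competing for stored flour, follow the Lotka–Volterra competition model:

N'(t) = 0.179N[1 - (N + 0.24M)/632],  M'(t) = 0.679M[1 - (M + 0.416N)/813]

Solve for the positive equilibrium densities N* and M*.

Setting both brackets to zero gives the nullclines N + 0.24M = 632 and 0.416N + M = 813.
Substituting M = 813 - 0.416N into the first: N(1 - 0.24·0.416) = 632 - 0.24·813.
So N* = 437/0.9 = 485, and then M* = 813 - 0.416·485 = 611.

N* ≈ 485, M* ≈ 611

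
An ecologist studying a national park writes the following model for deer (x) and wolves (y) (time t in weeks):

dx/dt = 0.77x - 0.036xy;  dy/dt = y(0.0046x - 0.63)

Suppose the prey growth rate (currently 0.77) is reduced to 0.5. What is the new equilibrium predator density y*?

y* ≈ 13.9

At the interior fixed point, setting dx/dt = 0 with x > 0 fixes y* = (prey growth rate)/(xy coefficient) — independent of the other coefficients.
With the change, y* = 0.5/0.036 = 13.9; it falls from 21.4.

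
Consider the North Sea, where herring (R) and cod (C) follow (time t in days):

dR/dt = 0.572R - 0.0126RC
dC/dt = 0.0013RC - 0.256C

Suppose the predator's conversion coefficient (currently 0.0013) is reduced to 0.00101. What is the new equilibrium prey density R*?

R* ≈ 253

At the interior fixed point, setting dC/dt = 0 with C > 0 fixes R* = (predator death rate)/(RC coefficient) — independent of the other coefficients.
With the change, R* = 0.256/0.00101 = 253; it rises from 197.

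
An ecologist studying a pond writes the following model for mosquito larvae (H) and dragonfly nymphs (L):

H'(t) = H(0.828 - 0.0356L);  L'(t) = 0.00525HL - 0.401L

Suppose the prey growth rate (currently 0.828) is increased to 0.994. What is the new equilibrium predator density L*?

At the interior fixed point, setting dH/dt = 0 with H > 0 fixes L* = (prey growth rate)/(HL coefficient) — independent of the other coefficients.
With the change, L* = 0.994/0.0356 = 27.9; it rises from 23.3.

L* ≈ 27.9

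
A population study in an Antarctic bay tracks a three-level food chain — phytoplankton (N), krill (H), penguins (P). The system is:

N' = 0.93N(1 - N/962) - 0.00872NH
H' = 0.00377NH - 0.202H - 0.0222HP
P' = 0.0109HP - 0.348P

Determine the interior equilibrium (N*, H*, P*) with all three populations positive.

From dP/dt = 0: 0.0109H* = 0.348, so H* = 31.9.
From dN/dt = 0: 0.93(1 - N*/962) = 0.00872·31.9, giving N* = 962·(1 - 0.299) = 674.
From dH/dt = 0: 0.00377·674 - 0.202 = 0.0222P*, so P* = 2.34/0.0222 = 105.

N* ≈ 674, H* ≈ 31.9, P* ≈ 105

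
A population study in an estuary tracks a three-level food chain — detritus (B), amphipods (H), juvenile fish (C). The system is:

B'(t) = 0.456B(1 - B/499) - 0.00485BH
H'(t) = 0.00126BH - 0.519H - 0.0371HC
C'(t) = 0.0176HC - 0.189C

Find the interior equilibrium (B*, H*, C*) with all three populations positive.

From dC/dt = 0: 0.0176H* = 0.189, so H* = 10.7.
From dB/dt = 0: 0.456(1 - B*/499) = 0.00485·10.7, giving B* = 499·(1 - 0.114) = 442.
From dH/dt = 0: 0.00126·442 - 0.519 = 0.0371C*, so C* = 0.0379/0.0371 = 1.02.

B* ≈ 442, H* ≈ 10.7, C* ≈ 1.02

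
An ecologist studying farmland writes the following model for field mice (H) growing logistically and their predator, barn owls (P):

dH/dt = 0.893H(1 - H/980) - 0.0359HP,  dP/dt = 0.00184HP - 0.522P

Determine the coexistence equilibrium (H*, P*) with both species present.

H* ≈ 284, P* ≈ 17.7

From dP/dt = 0 with P > 0: 0.00184H* = 0.522, so H* = 284.
Substitute into dH/dt = 0: 0.893(1 - 284/980) = 0.0359P*.
The bracket is 0.711, giving P* = 0.634/0.0359 = 17.7.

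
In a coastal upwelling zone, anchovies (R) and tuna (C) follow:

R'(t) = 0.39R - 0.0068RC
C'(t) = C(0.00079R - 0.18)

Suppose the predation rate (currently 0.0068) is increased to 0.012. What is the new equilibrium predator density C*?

At the interior fixed point, setting dR/dt = 0 with R > 0 fixes C* = (prey growth rate)/(RC coefficient) — independent of the other coefficients.
With the change, C* = 0.39/0.012 = 32.5; it falls from 57.4.

C* ≈ 32.5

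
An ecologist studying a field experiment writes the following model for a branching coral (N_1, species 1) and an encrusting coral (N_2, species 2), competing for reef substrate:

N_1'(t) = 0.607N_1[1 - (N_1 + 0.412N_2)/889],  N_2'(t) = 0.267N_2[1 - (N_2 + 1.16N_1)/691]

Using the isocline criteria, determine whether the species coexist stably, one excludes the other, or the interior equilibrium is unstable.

species 1 excludes species 2

Compare the nullcline intercepts: K1/α12 = 889/0.412 = 2160 > K2 = 691; K2/α21 = 691/1.16 = 596 < K1 = 889.
Since the inequalities point opposite ways, species 1 can invade but species 2 cannot.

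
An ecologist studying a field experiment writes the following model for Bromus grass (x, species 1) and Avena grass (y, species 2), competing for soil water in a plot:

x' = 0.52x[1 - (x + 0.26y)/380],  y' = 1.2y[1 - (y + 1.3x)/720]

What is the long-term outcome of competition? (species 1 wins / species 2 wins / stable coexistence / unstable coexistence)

stable coexistence

Compare the nullcline intercepts: K1/α12 = 380/0.26 = 1460 > K2 = 720; K2/α21 = 720/1.3 = 554 > K1 = 380.
Since both inequalities hold, each species can invade when rare, so the interior equilibrium is stable.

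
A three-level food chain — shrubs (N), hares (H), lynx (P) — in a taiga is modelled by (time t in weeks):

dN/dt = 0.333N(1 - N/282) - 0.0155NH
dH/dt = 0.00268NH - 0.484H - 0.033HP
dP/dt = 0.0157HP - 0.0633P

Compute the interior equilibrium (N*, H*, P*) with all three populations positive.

From dP/dt = 0: 0.0157H* = 0.0633, so H* = 4.03.
From dN/dt = 0: 0.333(1 - N*/282) = 0.0155·4.03, giving N* = 282·(1 - 0.188) = 229.
From dH/dt = 0: 0.00268·229 - 0.484 = 0.033P*, so P* = 0.13/0.033 = 3.94.

N* ≈ 229, H* ≈ 4.03, P* ≈ 3.94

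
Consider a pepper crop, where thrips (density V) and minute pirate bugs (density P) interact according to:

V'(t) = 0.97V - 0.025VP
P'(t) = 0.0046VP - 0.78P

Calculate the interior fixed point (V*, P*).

Set dP/dt = 0 with P > 0: 0.0046V - 0.78 = 0, so V* = 0.78/0.0046 = 170.
Set dV/dt = 0 with V > 0: 0.97 - 0.025P = 0, so P* = 0.97/0.025 = 38.8.

V* ≈ 170, P* ≈ 38.8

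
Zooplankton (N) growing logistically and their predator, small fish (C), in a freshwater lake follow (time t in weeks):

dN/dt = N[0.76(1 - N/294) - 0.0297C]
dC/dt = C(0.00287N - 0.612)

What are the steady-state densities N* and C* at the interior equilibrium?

N* ≈ 213, C* ≈ 7.03

From dC/dt = 0 with C > 0: 0.00287N* = 0.612, so N* = 213.
Substitute into dN/dt = 0: 0.76(1 - 213/294) = 0.0297C*.
The bracket is 0.275, giving C* = 0.209/0.0297 = 7.03.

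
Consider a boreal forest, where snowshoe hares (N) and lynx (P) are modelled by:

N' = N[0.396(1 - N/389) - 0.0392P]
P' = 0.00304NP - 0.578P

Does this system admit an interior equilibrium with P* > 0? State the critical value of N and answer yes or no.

Threshold N = 190; K > 190, so yes, the predator persists.

The predator equation gives dP/dt > 0 only when N > 0.578/0.00304 = 190.
Without the predator, N → K = 389. Since 389 > 190, the predator can invade and persist.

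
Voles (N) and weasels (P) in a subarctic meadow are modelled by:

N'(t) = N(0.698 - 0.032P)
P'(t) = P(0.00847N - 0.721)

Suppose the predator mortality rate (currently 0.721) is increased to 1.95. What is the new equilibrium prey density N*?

At the interior fixed point, setting dP/dt = 0 with P > 0 fixes N* = (predator death rate)/(NP coefficient) — independent of the other coefficients.
With the change, N* = 1.95/0.00847 = 230; it rises from 85.1.

N* ≈ 230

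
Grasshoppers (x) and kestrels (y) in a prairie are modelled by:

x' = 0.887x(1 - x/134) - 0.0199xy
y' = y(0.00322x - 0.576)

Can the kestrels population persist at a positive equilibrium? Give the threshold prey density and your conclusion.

The predator equation gives dy/dt > 0 only when x > 0.576/0.00322 = 179.
Without the predator, x → K = 134. Since 134 < 179, the predator cannot invade.

Threshold x = 179; K < 179, so no, the predator goes extinct.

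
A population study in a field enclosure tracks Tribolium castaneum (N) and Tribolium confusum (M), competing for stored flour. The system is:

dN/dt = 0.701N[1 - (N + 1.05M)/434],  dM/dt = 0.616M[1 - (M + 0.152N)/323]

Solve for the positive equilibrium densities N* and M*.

Setting both brackets to zero gives the nullclines N + 1.05M = 434 and 0.152N + M = 323.
Substituting M = 323 - 0.152N into the first: N(1 - 1.05·0.152) = 434 - 1.05·323.
So N* = 94.8/0.84 = 113, and then M* = 323 - 0.152·113 = 306.

N* ≈ 113, M* ≈ 306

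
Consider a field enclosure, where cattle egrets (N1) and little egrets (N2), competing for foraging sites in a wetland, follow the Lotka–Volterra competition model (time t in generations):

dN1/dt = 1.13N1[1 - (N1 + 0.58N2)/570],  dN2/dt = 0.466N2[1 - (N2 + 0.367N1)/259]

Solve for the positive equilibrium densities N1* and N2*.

N1* ≈ 533, N2* ≈ 63.3

Setting both brackets to zero gives the nullclines N1 + 0.58N2 = 570 and 0.367N1 + N2 = 259.
Substituting N2 = 259 - 0.367N1 into the first: N1(1 - 0.58·0.367) = 570 - 0.58·259.
So N1* = 420/0.787 = 533, and then N2* = 259 - 0.367·533 = 63.3.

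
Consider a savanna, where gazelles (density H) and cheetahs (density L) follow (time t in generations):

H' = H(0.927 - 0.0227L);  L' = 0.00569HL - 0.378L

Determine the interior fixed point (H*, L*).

Set dL/dt = 0 with L > 0: 0.00569H - 0.378 = 0, so H* = 0.378/0.00569 = 66.4.
Set dH/dt = 0 with H > 0: 0.927 - 0.0227L = 0, so L* = 0.927/0.0227 = 40.8.

H* ≈ 66.4, L* ≈ 40.8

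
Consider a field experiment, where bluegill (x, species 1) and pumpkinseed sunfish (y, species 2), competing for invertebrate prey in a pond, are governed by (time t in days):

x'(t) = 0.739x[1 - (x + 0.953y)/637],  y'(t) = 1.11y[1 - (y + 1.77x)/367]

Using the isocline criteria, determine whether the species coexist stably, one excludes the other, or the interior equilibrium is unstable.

Compare the nullcline intercepts: K1/α12 = 637/0.953 = 668 > K2 = 367; K2/α21 = 367/1.77 = 207 < K1 = 637.
Since the inequalities point opposite ways, species 1 can invade but species 2 cannot.

species 1 excludes species 2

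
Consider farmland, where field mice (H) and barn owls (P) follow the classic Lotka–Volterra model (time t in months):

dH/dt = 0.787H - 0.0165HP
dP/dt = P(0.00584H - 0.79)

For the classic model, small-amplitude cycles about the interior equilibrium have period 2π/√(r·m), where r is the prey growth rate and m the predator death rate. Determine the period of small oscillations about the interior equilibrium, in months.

Here r = 0.787 and m = 0.79, so r·m = 0.622.
ω = √0.622 = 0.788 per month, hence T = 2π/ω ≈ 7.97 months.

T ≈ 7.97 months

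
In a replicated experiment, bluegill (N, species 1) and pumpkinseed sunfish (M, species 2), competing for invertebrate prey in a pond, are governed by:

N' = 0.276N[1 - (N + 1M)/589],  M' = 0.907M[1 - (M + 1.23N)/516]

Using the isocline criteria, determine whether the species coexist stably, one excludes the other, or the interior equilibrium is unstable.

Compare the nullcline intercepts: K1/α12 = 589/1 = 589 > K2 = 516; K2/α21 = 516/1.23 = 420 < K1 = 589.
Since the inequalities point opposite ways, species 1 can invade but species 2 cannot.

species 1 excludes species 2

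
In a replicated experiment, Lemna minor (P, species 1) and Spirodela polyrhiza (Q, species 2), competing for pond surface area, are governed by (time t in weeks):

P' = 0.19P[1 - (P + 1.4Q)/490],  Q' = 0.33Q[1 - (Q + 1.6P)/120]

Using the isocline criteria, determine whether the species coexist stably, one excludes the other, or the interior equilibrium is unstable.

Compare the nullcline intercepts: K1/α12 = 490/1.4 = 350 > K2 = 120; K2/α21 = 120/1.6 = 75 < K1 = 490.
Since the inequalities point opposite ways, species 1 can invade but species 2 cannot.

species 1 excludes species 2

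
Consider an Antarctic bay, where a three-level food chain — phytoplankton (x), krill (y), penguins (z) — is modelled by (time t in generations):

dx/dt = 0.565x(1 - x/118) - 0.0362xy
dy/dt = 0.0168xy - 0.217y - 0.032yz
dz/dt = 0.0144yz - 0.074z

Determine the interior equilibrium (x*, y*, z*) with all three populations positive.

x* ≈ 79.1, y* ≈ 5.14, z* ≈ 34.8

From dz/dt = 0: 0.0144y* = 0.074, so y* = 5.14.
From dx/dt = 0: 0.565(1 - x*/118) = 0.0362·5.14, giving x* = 118·(1 - 0.329) = 79.1.
From dy/dt = 0: 0.0168·79.1 - 0.217 = 0.032z*, so z* = 1.11/0.032 = 34.8.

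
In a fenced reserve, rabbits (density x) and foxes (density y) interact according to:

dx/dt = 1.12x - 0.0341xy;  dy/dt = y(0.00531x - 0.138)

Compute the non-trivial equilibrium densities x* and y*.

x* ≈ 26, y* ≈ 32.8

Set dy/dt = 0 with y > 0: 0.00531x - 0.138 = 0, so x* = 0.138/0.00531 = 26.
Set dx/dt = 0 with x > 0: 1.12 - 0.0341y = 0, so y* = 1.12/0.0341 = 32.8.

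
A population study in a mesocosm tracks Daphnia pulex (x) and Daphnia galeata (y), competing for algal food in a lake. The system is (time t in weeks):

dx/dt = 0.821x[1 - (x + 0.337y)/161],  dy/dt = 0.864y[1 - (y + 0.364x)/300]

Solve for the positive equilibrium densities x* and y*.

Setting both brackets to zero gives the nullclines x + 0.337y = 161 and 0.364x + y = 300.
Substituting y = 300 - 0.364x into the first: x(1 - 0.337·0.364) = 161 - 0.337·300.
So x* = 59.9/0.877 = 68.3, and then y* = 300 - 0.364·68.3 = 275.

x* ≈ 68.3, y* ≈ 275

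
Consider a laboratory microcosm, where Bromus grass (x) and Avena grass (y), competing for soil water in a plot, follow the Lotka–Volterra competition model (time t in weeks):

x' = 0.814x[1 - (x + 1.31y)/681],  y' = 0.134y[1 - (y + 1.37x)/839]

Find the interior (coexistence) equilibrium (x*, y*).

Setting both brackets to zero gives the nullclines x + 1.31y = 681 and 1.37x + y = 839.
Substituting y = 839 - 1.37x into the first: x(1 - 1.31·1.37) = 681 - 1.31·839.
So x* = -418/-0.795 = 526, and then y* = 839 - 1.37·526 = 118.

x* ≈ 526, y* ≈ 118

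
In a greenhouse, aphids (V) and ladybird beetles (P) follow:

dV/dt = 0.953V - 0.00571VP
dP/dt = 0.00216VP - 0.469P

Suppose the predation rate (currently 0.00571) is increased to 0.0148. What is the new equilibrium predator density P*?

P* ≈ 64.4

At the interior fixed point, setting dV/dt = 0 with V > 0 fixes P* = (prey growth rate)/(VP coefficient) — independent of the other coefficients.
With the change, P* = 0.953/0.0148 = 64.4; it falls from 167.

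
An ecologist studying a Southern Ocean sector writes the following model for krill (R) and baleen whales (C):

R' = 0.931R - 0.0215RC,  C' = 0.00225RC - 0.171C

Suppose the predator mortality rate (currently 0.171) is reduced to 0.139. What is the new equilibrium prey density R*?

At the interior fixed point, setting dC/dt = 0 with C > 0 fixes R* = (predator death rate)/(RC coefficient) — independent of the other coefficients.
With the change, R* = 0.139/0.00225 = 61.8; it falls from 76.

R* ≈ 61.8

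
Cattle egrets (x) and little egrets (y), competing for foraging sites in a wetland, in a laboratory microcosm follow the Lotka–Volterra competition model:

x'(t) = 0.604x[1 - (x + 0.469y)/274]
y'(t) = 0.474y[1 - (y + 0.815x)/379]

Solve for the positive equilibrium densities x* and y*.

Setting both brackets to zero gives the nullclines x + 0.469y = 274 and 0.815x + y = 379.
Substituting y = 379 - 0.815x into the first: x(1 - 0.469·0.815) = 274 - 0.469·379.
So x* = 96.2/0.618 = 156, and then y* = 379 - 0.815·156 = 252.

x* ≈ 156, y* ≈ 252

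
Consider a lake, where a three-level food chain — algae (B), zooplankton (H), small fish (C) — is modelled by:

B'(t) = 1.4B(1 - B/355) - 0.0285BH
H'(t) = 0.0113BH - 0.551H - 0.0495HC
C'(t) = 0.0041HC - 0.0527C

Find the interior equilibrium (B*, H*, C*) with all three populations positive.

From dC/dt = 0: 0.0041H* = 0.0527, so H* = 12.9.
From dB/dt = 0: 1.4(1 - B*/355) = 0.0285·12.9, giving B* = 355·(1 - 0.262) = 262.
From dH/dt = 0: 0.0113·262 - 0.551 = 0.0495C*, so C* = 2.41/0.0495 = 48.7.

B* ≈ 262, H* ≈ 12.9, C* ≈ 48.7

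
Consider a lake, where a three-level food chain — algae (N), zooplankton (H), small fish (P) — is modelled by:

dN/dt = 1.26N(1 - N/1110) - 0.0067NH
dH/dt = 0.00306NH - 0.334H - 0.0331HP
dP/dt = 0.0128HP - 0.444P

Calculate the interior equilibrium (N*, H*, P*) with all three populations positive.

N* ≈ 905, H* ≈ 34.7, P* ≈ 73.6

From dP/dt = 0: 0.0128H* = 0.444, so H* = 34.7.
From dN/dt = 0: 1.26(1 - N*/1110) = 0.0067·34.7, giving N* = 1110·(1 - 0.184) = 905.
From dH/dt = 0: 0.00306·905 - 0.334 = 0.0331P*, so P* = 2.44/0.0331 = 73.6.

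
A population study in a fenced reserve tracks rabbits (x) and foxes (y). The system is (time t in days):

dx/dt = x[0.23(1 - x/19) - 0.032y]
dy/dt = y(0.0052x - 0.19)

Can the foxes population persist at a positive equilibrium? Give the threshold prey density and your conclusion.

The predator equation gives dy/dt > 0 only when x > 0.19/0.0052 = 36.5.
Without the predator, x → K = 19. Since 19 < 36.5, the predator cannot invade.

Threshold x = 36.5; K < 36.5, so no, the predator goes extinct.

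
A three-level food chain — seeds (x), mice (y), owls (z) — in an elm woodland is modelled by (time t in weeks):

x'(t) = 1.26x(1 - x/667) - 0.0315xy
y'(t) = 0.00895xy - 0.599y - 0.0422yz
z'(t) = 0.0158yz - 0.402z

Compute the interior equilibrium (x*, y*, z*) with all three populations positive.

From dz/dt = 0: 0.0158y* = 0.402, so y* = 25.4.
From dx/dt = 0: 1.26(1 - x*/667) = 0.0315·25.4, giving x* = 667·(1 - 0.636) = 243.
From dy/dt = 0: 0.00895·243 - 0.599 = 0.0422z*, so z* = 1.57/0.0422 = 37.3.

x* ≈ 243, y* ≈ 25.4, z* ≈ 37.3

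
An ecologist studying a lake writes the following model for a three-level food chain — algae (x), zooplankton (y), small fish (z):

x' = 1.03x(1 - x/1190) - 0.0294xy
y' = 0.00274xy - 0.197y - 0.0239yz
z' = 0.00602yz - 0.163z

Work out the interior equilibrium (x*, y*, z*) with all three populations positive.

x* ≈ 270, y* ≈ 27.1, z* ≈ 22.7

From dz/dt = 0: 0.00602y* = 0.163, so y* = 27.1.
From dx/dt = 0: 1.03(1 - x*/1190) = 0.0294·27.1, giving x* = 1190·(1 - 0.773) = 270.
From dy/dt = 0: 0.00274·270 - 0.197 = 0.0239z*, so z* = 0.544/0.0239 = 22.7.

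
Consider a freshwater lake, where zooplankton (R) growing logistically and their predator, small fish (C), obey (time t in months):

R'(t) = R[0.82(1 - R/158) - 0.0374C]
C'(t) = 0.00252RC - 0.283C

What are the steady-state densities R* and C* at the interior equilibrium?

R* ≈ 112, C* ≈ 6.34

From dC/dt = 0 with C > 0: 0.00252R* = 0.283, so R* = 112.
Substitute into dR/dt = 0: 0.82(1 - 112/158) = 0.0374C*.
The bracket is 0.289, giving C* = 0.237/0.0374 = 6.34.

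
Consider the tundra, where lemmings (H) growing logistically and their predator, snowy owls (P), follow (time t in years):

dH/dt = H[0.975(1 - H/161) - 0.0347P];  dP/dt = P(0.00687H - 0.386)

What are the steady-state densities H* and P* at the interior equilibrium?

From dP/dt = 0 with P > 0: 0.00687H* = 0.386, so H* = 56.2.
Substitute into dH/dt = 0: 0.975(1 - 56.2/161) = 0.0347P*.
The bracket is 0.651, giving P* = 0.635/0.0347 = 18.3.

H* ≈ 56.2, P* ≈ 18.3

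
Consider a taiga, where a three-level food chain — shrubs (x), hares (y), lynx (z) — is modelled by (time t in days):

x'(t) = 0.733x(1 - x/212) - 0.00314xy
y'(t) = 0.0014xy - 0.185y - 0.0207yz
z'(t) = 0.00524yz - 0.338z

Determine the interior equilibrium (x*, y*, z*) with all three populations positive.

x* ≈ 153, y* ≈ 64.5, z* ≈ 1.44

From dz/dt = 0: 0.00524y* = 0.338, so y* = 64.5.
From dx/dt = 0: 0.733(1 - x*/212) = 0.00314·64.5, giving x* = 212·(1 - 0.276) = 153.
From dy/dt = 0: 0.0014·153 - 0.185 = 0.0207z*, so z* = 0.0298/0.0207 = 1.44.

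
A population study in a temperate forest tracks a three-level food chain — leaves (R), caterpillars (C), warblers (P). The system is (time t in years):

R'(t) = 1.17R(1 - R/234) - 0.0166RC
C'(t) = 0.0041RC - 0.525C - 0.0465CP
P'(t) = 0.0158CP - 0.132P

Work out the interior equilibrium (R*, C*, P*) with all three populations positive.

R* ≈ 206, C* ≈ 8.35, P* ≈ 6.9

From dP/dt = 0: 0.0158C* = 0.132, so C* = 8.35.
From dR/dt = 0: 1.17(1 - R*/234) = 0.0166·8.35, giving R* = 234·(1 - 0.119) = 206.
From dC/dt = 0: 0.0041·206 - 0.525 = 0.0465P*, so P* = 0.321/0.0465 = 6.9.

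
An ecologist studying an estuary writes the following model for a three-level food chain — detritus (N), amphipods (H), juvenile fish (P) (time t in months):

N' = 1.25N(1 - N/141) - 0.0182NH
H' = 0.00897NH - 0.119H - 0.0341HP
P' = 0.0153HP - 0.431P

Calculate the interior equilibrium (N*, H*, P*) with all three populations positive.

From dP/dt = 0: 0.0153H* = 0.431, so H* = 28.2.
From dN/dt = 0: 1.25(1 - N*/141) = 0.0182·28.2, giving N* = 141·(1 - 0.41) = 83.2.
From dH/dt = 0: 0.00897·83.2 - 0.119 = 0.0341P*, so P* = 0.627/0.0341 = 18.4.

N* ≈ 83.2, H* ≈ 28.2, P* ≈ 18.4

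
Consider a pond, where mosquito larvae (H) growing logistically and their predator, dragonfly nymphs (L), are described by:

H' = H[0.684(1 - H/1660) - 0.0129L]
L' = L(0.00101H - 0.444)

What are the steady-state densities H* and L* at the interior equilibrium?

From dL/dt = 0 with L > 0: 0.00101H* = 0.444, so H* = 440.
Substitute into dH/dt = 0: 0.684(1 - 440/1660) = 0.0129L*.
The bracket is 0.735, giving L* = 0.503/0.0129 = 39.

H* ≈ 440, L* ≈ 39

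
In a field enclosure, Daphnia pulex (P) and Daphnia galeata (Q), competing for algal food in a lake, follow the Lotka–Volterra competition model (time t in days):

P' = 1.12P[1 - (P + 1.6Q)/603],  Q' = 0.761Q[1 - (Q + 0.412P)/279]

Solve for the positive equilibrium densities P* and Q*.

Setting both brackets to zero gives the nullclines P + 1.6Q = 603 and 0.412P + Q = 279.
Substituting Q = 279 - 0.412P into the first: P(1 - 1.6·0.412) = 603 - 1.6·279.
So P* = 157/0.341 = 460, and then Q* = 279 - 0.412·460 = 89.7.

P* ≈ 460, Q* ≈ 89.7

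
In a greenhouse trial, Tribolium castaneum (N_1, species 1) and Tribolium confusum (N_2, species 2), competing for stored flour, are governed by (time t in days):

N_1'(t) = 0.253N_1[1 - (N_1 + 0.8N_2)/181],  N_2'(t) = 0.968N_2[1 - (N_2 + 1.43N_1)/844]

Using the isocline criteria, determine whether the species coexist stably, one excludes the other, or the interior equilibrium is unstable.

Compare the nullcline intercepts: K1/α12 = 181/0.8 = 226 < K2 = 844; K2/α21 = 844/1.43 = 590 > K1 = 181.
Since the inequalities point opposite ways, species 2 can invade but species 1 cannot.

species 2 excludes species 1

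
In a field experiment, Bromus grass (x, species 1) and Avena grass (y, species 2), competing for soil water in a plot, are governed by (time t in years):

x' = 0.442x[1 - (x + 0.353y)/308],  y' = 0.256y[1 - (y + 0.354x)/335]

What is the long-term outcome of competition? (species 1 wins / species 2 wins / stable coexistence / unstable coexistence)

stable coexistence

Compare the nullcline intercepts: K1/α12 = 308/0.353 = 873 > K2 = 335; K2/α21 = 335/0.354 = 946 > K1 = 308.
Since both inequalities hold, each species can invade when rare, so the interior equilibrium is stable.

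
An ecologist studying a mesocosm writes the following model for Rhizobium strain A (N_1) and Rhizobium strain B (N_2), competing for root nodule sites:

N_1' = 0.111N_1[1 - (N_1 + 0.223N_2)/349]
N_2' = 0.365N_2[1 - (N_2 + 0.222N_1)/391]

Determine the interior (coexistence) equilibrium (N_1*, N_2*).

N_1* ≈ 275, N_2* ≈ 330

Setting both brackets to zero gives the nullclines N_1 + 0.223N_2 = 349 and 0.222N_1 + N_2 = 391.
Substituting N_2 = 391 - 0.222N_1 into the first: N_1(1 - 0.223·0.222) = 349 - 0.223·391.
So N_1* = 262/0.95 = 275, and then N_2* = 391 - 0.222·275 = 330.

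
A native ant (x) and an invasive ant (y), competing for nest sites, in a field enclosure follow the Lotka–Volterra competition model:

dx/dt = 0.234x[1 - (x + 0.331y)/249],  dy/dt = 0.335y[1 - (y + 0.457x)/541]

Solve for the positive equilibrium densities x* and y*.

Setting both brackets to zero gives the nullclines x + 0.331y = 249 and 0.457x + y = 541.
Substituting y = 541 - 0.457x into the first: x(1 - 0.331·0.457) = 249 - 0.331·541.
So x* = 69.9/0.849 = 82.4, and then y* = 541 - 0.457·82.4 = 503.

x* ≈ 82.4, y* ≈ 503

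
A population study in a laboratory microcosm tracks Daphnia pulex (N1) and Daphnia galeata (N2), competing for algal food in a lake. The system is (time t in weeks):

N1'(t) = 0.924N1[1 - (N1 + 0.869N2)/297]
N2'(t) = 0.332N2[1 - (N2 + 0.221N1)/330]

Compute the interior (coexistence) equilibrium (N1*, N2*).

Setting both brackets to zero gives the nullclines N1 + 0.869N2 = 297 and 0.221N1 + N2 = 330.
Substituting N2 = 330 - 0.221N1 into the first: N1(1 - 0.869·0.221) = 297 - 0.869·330.
So N1* = 10.2/0.808 = 12.7, and then N2* = 330 - 0.221·12.7 = 327.

N1* ≈ 12.7, N2* ≈ 327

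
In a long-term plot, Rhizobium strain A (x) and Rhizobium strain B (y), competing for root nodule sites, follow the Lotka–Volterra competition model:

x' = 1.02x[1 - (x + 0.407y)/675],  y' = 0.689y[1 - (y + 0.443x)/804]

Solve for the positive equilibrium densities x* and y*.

Setting both brackets to zero gives the nullclines x + 0.407y = 675 and 0.443x + y = 804.
Substituting y = 804 - 0.443x into the first: x(1 - 0.407·0.443) = 675 - 0.407·804.
So x* = 348/0.82 = 424, and then y* = 804 - 0.443·424 = 616.

x* ≈ 424, y* ≈ 616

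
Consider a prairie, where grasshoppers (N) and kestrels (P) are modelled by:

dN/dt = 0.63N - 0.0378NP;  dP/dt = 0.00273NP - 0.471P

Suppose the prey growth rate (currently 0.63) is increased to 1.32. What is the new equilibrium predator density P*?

At the interior fixed point, setting dN/dt = 0 with N > 0 fixes P* = (prey growth rate)/(NP coefficient) — independent of the other coefficients.
With the change, P* = 1.32/0.0378 = 34.9; it rises from 16.7.

P* ≈ 34.9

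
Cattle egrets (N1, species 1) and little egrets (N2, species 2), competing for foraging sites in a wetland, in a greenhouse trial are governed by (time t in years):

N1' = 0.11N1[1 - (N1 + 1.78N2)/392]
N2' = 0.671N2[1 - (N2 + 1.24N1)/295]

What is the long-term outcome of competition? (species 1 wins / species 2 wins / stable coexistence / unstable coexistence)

unstable coexistence (outcome depends on initial conditions)

Compare the nullcline intercepts: K1/α12 = 392/1.78 = 220 < K2 = 295; K2/α21 = 295/1.24 = 238 < K1 = 392.
Since both are reversed, neither can invade when rare; the interior point is a saddle.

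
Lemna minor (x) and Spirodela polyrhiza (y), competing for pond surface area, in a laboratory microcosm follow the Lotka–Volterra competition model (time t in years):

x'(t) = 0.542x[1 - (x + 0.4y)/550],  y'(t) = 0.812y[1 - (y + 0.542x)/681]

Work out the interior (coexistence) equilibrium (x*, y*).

x* ≈ 354, y* ≈ 489

Setting both brackets to zero gives the nullclines x + 0.4y = 550 and 0.542x + y = 681.
Substituting y = 681 - 0.542x into the first: x(1 - 0.4·0.542) = 550 - 0.4·681.
So x* = 278/0.783 = 354, and then y* = 681 - 0.542·354 = 489.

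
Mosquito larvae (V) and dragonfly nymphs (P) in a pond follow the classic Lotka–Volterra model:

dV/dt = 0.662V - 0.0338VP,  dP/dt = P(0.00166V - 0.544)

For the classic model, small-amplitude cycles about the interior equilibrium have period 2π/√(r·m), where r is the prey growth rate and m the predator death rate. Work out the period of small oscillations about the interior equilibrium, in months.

Here r = 0.662 and m = 0.544, so r·m = 0.36.
ω = √0.36 = 0.6 per month, hence T = 2π/ω ≈ 10.5 months.

T ≈ 10.5 months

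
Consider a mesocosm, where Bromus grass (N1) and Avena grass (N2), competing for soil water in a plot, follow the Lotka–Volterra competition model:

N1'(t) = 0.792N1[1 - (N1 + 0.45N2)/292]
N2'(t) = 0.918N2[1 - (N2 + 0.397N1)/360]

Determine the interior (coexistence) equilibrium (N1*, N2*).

Setting both brackets to zero gives the nullclines N1 + 0.45N2 = 292 and 0.397N1 + N2 = 360.
Substituting N2 = 360 - 0.397N1 into the first: N1(1 - 0.45·0.397) = 292 - 0.45·360.
So N1* = 130/0.821 = 158, and then N2* = 360 - 0.397·158 = 297.

N1* ≈ 158, N2* ≈ 297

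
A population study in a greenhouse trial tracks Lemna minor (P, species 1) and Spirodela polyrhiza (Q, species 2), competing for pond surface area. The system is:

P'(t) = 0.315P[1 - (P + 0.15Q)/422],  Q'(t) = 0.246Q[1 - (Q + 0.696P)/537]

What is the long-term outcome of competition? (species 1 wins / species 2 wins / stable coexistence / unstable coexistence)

stable coexistence

Compare the nullcline intercepts: K1/α12 = 422/0.15 = 2810 > K2 = 537; K2/α21 = 537/0.696 = 772 > K1 = 422.
Since both inequalities hold, each species can invade when rare, so the interior equilibrium is stable.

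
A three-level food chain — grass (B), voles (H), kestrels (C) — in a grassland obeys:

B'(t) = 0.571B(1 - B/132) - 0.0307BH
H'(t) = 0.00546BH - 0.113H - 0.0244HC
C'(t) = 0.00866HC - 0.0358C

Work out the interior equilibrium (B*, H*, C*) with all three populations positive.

B* ≈ 103, H* ≈ 4.13, C* ≈ 18.3

From dC/dt = 0: 0.00866H* = 0.0358, so H* = 4.13.
From dB/dt = 0: 0.571(1 - B*/132) = 0.0307·4.13, giving B* = 132·(1 - 0.222) = 103.
From dH/dt = 0: 0.00546·103 - 0.113 = 0.0244C*, so C* = 0.448/0.0244 = 18.3.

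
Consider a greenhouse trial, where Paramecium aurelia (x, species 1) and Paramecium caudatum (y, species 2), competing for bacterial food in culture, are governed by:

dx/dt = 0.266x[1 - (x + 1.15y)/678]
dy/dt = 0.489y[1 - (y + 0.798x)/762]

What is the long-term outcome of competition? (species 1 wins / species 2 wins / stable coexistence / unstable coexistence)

species 2 excludes species 1

Compare the nullcline intercepts: K1/α12 = 678/1.15 = 590 < K2 = 762; K2/α21 = 762/0.798 = 955 > K1 = 678.
Since the inequalities point opposite ways, species 2 can invade but species 1 cannot.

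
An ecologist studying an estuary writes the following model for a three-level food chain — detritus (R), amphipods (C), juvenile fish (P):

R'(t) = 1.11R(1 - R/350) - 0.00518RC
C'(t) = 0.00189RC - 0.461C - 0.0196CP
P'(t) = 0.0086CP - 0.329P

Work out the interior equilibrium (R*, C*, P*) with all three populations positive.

R* ≈ 288, C* ≈ 38.3, P* ≈ 4.2

From dP/dt = 0: 0.0086C* = 0.329, so C* = 38.3.
From dR/dt = 0: 1.11(1 - R*/350) = 0.00518·38.3, giving R* = 350·(1 - 0.179) = 288.
From dC/dt = 0: 0.00189·288 - 0.461 = 0.0196P*, so P* = 0.0824/0.0196 = 4.2.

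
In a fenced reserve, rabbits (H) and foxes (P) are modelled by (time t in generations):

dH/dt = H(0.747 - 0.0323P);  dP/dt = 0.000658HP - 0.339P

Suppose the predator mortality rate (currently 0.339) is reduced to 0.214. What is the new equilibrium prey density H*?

At the interior fixed point, setting dP/dt = 0 with P > 0 fixes H* = (predator death rate)/(HP coefficient) — independent of the other coefficients.
With the change, H* = 0.214/0.000658 = 325; it falls from 515.

H* ≈ 325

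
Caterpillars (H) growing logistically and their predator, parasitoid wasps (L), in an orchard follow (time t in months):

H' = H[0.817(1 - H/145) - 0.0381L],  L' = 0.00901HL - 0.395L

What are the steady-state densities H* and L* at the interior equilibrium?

H* ≈ 43.8, L* ≈ 15

From dL/dt = 0 with L > 0: 0.00901H* = 0.395, so H* = 43.8.
Substitute into dH/dt = 0: 0.817(1 - 43.8/145) = 0.0381L*.
The bracket is 0.698, giving L* = 0.57/0.0381 = 15.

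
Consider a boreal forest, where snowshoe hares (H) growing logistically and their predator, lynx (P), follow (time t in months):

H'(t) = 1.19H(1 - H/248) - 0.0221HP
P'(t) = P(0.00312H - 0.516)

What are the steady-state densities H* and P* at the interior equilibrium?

H* ≈ 165, P* ≈ 17.9

From dP/dt = 0 with P > 0: 0.00312H* = 0.516, so H* = 165.
Substitute into dH/dt = 0: 1.19(1 - 165/248) = 0.0221P*.
The bracket is 0.333, giving P* = 0.396/0.0221 = 17.9.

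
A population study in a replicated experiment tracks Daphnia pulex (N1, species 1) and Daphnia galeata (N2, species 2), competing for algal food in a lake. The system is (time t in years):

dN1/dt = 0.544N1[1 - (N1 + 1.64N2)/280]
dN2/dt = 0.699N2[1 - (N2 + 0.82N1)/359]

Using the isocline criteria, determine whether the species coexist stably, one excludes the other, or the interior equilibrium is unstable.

species 2 excludes species 1

Compare the nullcline intercepts: K1/α12 = 280/1.64 = 171 < K2 = 359; K2/α21 = 359/0.82 = 438 > K1 = 280.
Since the inequalities point opposite ways, species 2 can invade but species 1 cannot.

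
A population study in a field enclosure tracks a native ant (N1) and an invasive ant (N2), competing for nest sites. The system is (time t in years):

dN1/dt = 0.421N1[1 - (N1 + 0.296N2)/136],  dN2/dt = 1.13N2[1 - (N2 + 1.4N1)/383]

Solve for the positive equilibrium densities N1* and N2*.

Setting both brackets to zero gives the nullclines N1 + 0.296N2 = 136 and 1.4N1 + N2 = 383.
Substituting N2 = 383 - 1.4N1 into the first: N1(1 - 0.296·1.4) = 136 - 0.296·383.
So N1* = 22.6/0.586 = 38.6, and then N2* = 383 - 1.4·38.6 = 329.

N1* ≈ 38.6, N2* ≈ 329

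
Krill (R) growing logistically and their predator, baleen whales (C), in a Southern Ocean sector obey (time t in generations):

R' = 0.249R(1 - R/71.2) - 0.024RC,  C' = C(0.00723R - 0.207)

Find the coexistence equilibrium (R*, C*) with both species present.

From dC/dt = 0 with C > 0: 0.00723R* = 0.207, so R* = 28.6.
Substitute into dR/dt = 0: 0.249(1 - 28.6/71.2) = 0.024C*.
The bracket is 0.598, giving C* = 0.149/0.024 = 6.2.

R* ≈ 28.6, C* ≈ 6.2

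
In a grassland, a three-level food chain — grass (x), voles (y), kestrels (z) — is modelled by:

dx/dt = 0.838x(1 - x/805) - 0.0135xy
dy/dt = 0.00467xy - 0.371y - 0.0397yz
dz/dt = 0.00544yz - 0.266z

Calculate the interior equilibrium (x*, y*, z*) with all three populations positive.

x* ≈ 171, y* ≈ 48.9, z* ≈ 10.8

From dz/dt = 0: 0.00544y* = 0.266, so y* = 48.9.
From dx/dt = 0: 0.838(1 - x*/805) = 0.0135·48.9, giving x* = 805·(1 - 0.788) = 171.
From dy/dt = 0: 0.00467·171 - 0.371 = 0.0397z*, so z* = 0.427/0.0397 = 10.8.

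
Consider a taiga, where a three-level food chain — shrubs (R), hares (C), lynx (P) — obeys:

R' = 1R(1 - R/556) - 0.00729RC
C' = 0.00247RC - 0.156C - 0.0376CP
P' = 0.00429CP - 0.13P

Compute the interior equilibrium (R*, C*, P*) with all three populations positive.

R* ≈ 433, C* ≈ 30.3, P* ≈ 24.3

From dP/dt = 0: 0.00429C* = 0.13, so C* = 30.3.
From dR/dt = 0: 1(1 - R*/556) = 0.00729·30.3, giving R* = 556·(1 - 0.221) = 433.
From dC/dt = 0: 0.00247·433 - 0.156 = 0.0376P*, so P* = 0.914/0.0376 = 24.3.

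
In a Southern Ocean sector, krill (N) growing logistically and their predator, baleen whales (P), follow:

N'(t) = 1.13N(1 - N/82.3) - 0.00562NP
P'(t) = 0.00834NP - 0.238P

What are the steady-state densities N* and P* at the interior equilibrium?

N* ≈ 28.5, P* ≈ 131

From dP/dt = 0 with P > 0: 0.00834N* = 0.238, so N* = 28.5.
Substitute into dN/dt = 0: 1.13(1 - 28.5/82.3) = 0.00562P*.
The bracket is 0.653, giving P* = 0.738/0.00562 = 131.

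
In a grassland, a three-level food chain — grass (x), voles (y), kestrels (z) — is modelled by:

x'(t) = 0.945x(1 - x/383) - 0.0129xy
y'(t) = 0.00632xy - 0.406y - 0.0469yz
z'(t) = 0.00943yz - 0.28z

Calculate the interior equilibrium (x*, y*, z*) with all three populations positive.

From dz/dt = 0: 0.00943y* = 0.28, so y* = 29.7.
From dx/dt = 0: 0.945(1 - x*/383) = 0.0129·29.7, giving x* = 383·(1 - 0.405) = 228.
From dy/dt = 0: 0.00632·228 - 0.406 = 0.0469z*, so z* = 1.03/0.0469 = 22.

x* ≈ 228, y* ≈ 29.7, z* ≈ 22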